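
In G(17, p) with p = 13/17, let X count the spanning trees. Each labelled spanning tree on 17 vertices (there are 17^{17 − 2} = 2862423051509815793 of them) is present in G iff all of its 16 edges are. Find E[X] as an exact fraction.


K_17 has 17^{17 − 2} = 2862423051509815793 labelled spanning trees.
For each such spanning tree H, let X_H = 1 if all 16 edges of H are present in G. Then P[X_H = 1] = p^{16} = (13/17)^{16} = 665416609183179841/48661191875666868481.
By linearity of expectation: E[X] = Σ_H E[X_H] = 2862423051509815793 · p^{16} = 2862423051509815793 · 665416609183179841/48661191875666868481 = 665416609183179841/17.
Numerically: E[X] ≈ 3.91422e+16.

E[X] = 2862423051509815793 · (13/17)^{16} = 665416609183179841/17 ≈ 3.91422e+16.


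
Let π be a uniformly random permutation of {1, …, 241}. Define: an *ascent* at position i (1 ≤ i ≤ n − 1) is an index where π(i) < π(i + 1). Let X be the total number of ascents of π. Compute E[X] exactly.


Write X = Σ X_I over i = 1, …, 240, with X_I the indicator of one ascent.
There are 240 indicators.
For each fixed i, the pair (π(i), π(i+1)) is a uniformly random ordered pair of distinct values from {1, …, 241}; by symmetry P[π(i) < π(i+1)] = 1/2.
By linearity: E[X] = 240 · (1/2) = (241 − 1) · (1/2) = 120 ≈ 120.000000.

E[X] = 120 = 120.000000.


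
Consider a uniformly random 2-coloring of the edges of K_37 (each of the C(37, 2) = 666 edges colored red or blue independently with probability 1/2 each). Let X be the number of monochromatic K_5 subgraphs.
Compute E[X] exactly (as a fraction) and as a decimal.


Let X = Σ_S X_S over the C(37, 5) = 435897 subsets S of size 5, where X_S = 1 if the K_5 on S is monochromatic.
For a fixed S, the K_5 on S has C(5, 2) = 10 edges. P[all 10 edges red] = (1/2)^10, and likewise for blue, so P[monochromatic] = 2·(1/2)^10 = 2^{1 − 10} = 1/512.
Summing: E[X] = C(37, 5) · 2^{1 − 10} = 435897 · 1/512 = 435897/512.
Numerically: E[X] ≈ 851.361328.

E[X] = C(37,5)·2^(1−C(5,2)) = 435897/512 ≈ 851.361328.


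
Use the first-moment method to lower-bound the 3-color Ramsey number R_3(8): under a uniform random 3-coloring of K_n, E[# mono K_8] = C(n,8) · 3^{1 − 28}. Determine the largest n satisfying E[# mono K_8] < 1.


We need C(n, 8) · 3^{1 − 28} < 1, i.e. C(n, 8) < 3^{28 − 1} = 7625597484987.
Check values of n near the boundary:
  n = 154: C(154, 8) = 6521818990995; 6521818990995 < 7625597484987? YES
  n = 155: C(155, 8) = 6876747915675; 6876747915675 < 7625597484987? YES
  n = 156: C(156, 8) = 7248464019225; 7248464019225 < 7625597484987? YES
  n = 157: C(157, 8) = 7637643295425; 7637643295425 < 7625597484987? NO
  n = 158: C(158, 8) = 8044984271181; 8044984271181 < 7625597484987? NO
The largest n with C(n, 8) < 7625597484987 is n = 156 (where E[X] = 805384891025/847288609443 ≈ 0.9505). Hence R_3(8) > 156, i.e. R_3(8) ≥ 157.

Largest n = 156; hence R_3(8) > 156.


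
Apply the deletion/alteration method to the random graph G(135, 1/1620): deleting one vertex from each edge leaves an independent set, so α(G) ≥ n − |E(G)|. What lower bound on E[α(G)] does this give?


E[|E(G)|] = C(135, 2)·p = 9045 · (1/1620) = 67/12.
E[α(G)] ≥ n − E[|E(G)|] = 135 − 67/12 = 1553/12.
Numerically: ≈ 129.417.
(This is only a lower bound; the true E[α(G)] may be larger.)

E[α(G)] ≥ 1553/12 ≈ 129.417.


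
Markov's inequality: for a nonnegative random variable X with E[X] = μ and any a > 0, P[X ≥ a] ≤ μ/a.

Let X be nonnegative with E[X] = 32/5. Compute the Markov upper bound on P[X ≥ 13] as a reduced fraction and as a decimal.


μ = E[X] = 32/5, a = 13.
Markov: P[X ≥ 13] ≤ μ/a = (32/5)/13 = 32/65.
Numerically: ≈ 0.492308.
(Since a = 13 > μ = 6.400000, the bound 32/65 is < 1 and informative.)

P[X ≥ 13] ≤ 32/65 ≈ 0.492308.


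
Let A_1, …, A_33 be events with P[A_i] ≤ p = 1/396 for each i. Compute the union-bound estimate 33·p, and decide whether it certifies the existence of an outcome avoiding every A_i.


Union bound: P[∪_{i=1}^{33} A_i] ≤ Σ_i P[A_i] ≤ 33·p = 33·(1/396) = 1/12.
Numerically: 1/12 ≈ 0.0833.
Is 1/12 < 1? YES.
Since P[∪ A_i] ≤ 1/12 < 1, the complement has P[∩ A_i^c] ≥ 1 − 1/12 = 11/12 > 0, so some outcome avoids every A_i.

33·p = 1/12 ≈ 0.0833; existence CERTIFIED by the union bound.


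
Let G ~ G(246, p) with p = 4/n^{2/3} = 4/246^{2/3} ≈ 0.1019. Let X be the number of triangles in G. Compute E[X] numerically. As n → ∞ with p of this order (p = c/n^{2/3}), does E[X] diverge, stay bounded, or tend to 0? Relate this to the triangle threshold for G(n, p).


Number of potential triangles: C(246, 3) = 2450980.
Each occurs with probability p³ ≈ (0.1019)³ ≈ 1.057572e-03.
By linearity: E[X] = C(246, 3)·p³ ≈ 2450980 · 1.057572e-03 ≈ 2592.0867.
Since α = 2/3 < 1, p = c/n^{2/3} ≫ 1/n is above the triangle threshold p ~ 1/n. Asymptotically E[X] ~ (c³/6)·n^{3(1−α)} = (4³/6)·n^{1} → ∞; triangles are abundant w.h.p.

E[X] ≈ 2592.0867; in regime p = Θ(1/n^{2/3}) E[X] diverges (above the triangle threshold p ~ 1/n).


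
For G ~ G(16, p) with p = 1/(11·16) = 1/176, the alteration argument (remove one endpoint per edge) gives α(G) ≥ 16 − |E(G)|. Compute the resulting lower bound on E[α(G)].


E[|E(G)|] = C(16, 2)·p = 120 · (1/176) = 15/22.
E[α(G)] ≥ n − E[|E(G)|] = 16 − 15/22 = 337/22.
Numerically: ≈ 15.318182.
(This is only a lower bound; the true E[α(G)] may be larger.)

E[α(G)] ≥ 337/22 ≈ 15.318182.


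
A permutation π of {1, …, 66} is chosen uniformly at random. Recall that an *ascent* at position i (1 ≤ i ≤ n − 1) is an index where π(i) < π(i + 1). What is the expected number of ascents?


Write X = Σ X_I over i = 1, …, 65, with X_I the indicator of one ascent.
There are 65 indicators.
For each fixed i, the pair (π(i), π(i+1)) is a uniformly random ordered pair of distinct values from {1, …, 66}; by symmetry P[π(i) < π(i+1)] = 1/2.
By linearity: E[X] = 65 · (1/2) = (66 − 1) · (1/2) = 65/2 ≈ 32.500.

E[X] = 65/2 = 32.500.


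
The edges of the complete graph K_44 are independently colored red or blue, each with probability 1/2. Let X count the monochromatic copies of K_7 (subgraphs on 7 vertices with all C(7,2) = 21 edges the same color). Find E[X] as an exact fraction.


Let X = Σ_S X_S over the C(44, 7) = 38320568 subsets S of size 7, where X_S = 1 if the K_7 on S is monochromatic.
For a fixed S, the K_7 on S has C(7, 2) = 21 edges. P[all 21 edges red] = (1/2)^21, and likewise for blue, so P[monochromatic] = 2·(1/2)^21 = 2^{1 − 21} = 1/1048576.
Summing: E[X] = C(44, 7) · 2^{1 − 21} = 38320568 · 1/1048576 = 4790071/131072.
Numerically: E[X] ≈ 36.545.

E[X] = C(44,7)·2^(1−C(7,2)) = 4790071/131072 ≈ 36.545.


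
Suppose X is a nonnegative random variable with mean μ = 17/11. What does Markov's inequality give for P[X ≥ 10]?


μ = E[X] = 17/11, a = 10.
Markov: P[X ≥ 10] ≤ μ/a = (17/11)/10 = 17/110.
Numerically: ≈ 0.1545.
(Since a = 10 > μ = 1.5455, the bound 17/110 is < 1 and informative.)

P[X ≥ 10] ≤ 17/110 ≈ 0.1545.


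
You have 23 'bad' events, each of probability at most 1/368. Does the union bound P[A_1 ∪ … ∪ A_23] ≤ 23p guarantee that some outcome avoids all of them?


Union bound: P[∪_{i=1}^{23} A_i] ≤ Σ_i P[A_i] ≤ 23·p = 23·(1/368) = 1/16.
Numerically: 1/16 ≈ 0.06250.
Is 1/16 < 1? YES.
Since P[∪ A_i] ≤ 1/16 < 1, the complement has P[∩ A_i^c] ≥ 1 − 1/16 = 15/16 > 0, so some outcome avoids every A_i.

23·p = 1/16 ≈ 0.06250; existence CERTIFIED by the union bound.


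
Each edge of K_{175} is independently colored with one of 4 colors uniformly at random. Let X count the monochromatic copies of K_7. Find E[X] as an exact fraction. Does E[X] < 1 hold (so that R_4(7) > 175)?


E[X] = C(175, 7) · 4^{1 − 21} = 883208107275 · 4^{−20} = 883208107275/1099511627776.
As a reduced fraction: E[X] = 883208107275/1099511627776 ≈ 0.803.
Is E[X] < 1? YES.
Since E[X] < 1, there exists a 4-coloring of K_{175} with no monochromatic K_7; hence R_4(7) > 175.

E[X] = 883208107275/1099511627776 ≈ 0.803; E[X] < 1, so R_4(7) > 175.


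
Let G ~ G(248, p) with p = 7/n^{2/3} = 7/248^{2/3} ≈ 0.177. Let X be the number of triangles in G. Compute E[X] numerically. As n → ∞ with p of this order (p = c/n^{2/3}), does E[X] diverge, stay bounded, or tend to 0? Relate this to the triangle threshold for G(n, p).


Number of potential triangles: C(248, 3) = 2511496.
Each occurs with probability p³ ≈ (0.177)³ ≈ 5.57687e-03.
By linearity: E[X] = C(248, 3)·p³ ≈ 2511496 · 5.57687e-03 ≈ 14006.294.
Since α = 2/3 < 1, p = c/n^{2/3} ≫ 1/n is above the triangle threshold p ~ 1/n. Asymptotically E[X] ~ (c³/6)·n^{3(1−α)} = (7³/6)·n^{1} → ∞; triangles are abundant w.h.p.

E[X] ≈ 14006.294; in regime p = Θ(1/n^{2/3}) E[X] diverges (above the triangle threshold p ~ 1/n).


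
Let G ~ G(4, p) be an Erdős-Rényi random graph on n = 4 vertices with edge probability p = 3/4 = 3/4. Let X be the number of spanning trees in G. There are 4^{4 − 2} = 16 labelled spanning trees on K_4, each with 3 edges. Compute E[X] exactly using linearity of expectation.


K_4 has 4^{4 − 2} = 16 labelled spanning trees.
For each such spanning tree H, let X_H = 1 if all 3 edges of H are present in G. Then P[X_H = 1] = p^{3} = (3/4)^{3} = 27/64.
By linearity: E[X] = Σ_H E[X_H] = 16 · p^{3} = 16 · 27/64 = 27/4.
Numerically: E[X] ≈ 6.75.

E[X] = 16 · (3/4)^{3} = 27/4 ≈ 6.75.


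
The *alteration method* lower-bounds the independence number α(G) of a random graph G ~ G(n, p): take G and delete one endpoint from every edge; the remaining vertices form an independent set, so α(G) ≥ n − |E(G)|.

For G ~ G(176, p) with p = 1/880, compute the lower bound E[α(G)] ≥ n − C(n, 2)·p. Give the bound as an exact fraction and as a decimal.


E[|E(G)|] = C(176, 2)·p = 15400 · (1/880) = 35/2.
E[α(G)] ≥ n − E[|E(G)|] = 176 − 35/2 = 317/2.
Numerically: ≈ 158.50000.
(This is only a lower bound; the true E[α(G)] may be larger.)

E[α(G)] ≥ 317/2 ≈ 158.50000.


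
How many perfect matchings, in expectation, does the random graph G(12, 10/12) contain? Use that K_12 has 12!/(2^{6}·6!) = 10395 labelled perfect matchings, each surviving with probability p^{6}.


K_12 has 12!/(2^{6}·6!) = 10395 labelled perfect matchings.
For each such perfect matching H, let X_H = 1 if all 6 edges of H are present in G. Then P[X_H = 1] = p^{6} = (5/6)^{6} = 15625/46656.
Summing the indicators: E[X] = Σ_H E[X_H] = 10395 · p^{6} = 10395 · 15625/46656 = 6015625/1728.
Numerically: E[X] ≈ 3.48e+03.

E[X] = 10395 · (5/6)^{6} = 6015625/1728 ≈ 3.48e+03.


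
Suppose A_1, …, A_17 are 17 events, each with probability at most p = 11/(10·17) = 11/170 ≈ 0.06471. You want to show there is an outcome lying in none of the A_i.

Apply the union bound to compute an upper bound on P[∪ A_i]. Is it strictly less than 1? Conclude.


Union bound: P[∪_{i=1}^{17} A_i] ≤ Σ_i P[A_i] ≤ 17·p = 17·(11/170) = 11/10.
Numerically: 11/10 ≈ 1.10000.
Is 11/10 < 1? NO.
Since the bound 11/10 is ≥ 1, the union bound is uninformative here; it does NOT by itself certify existence.

17·p = 11/10 ≈ 1.10000; existence NOT certified by the union bound.


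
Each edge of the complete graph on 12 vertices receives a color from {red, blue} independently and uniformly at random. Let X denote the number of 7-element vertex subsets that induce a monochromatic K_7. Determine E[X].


Let X = Σ_S X_S over the C(12, 7) = 792 subsets S of size 7, where X_S = 1 if the K_7 on S is monochromatic.
For a fixed S, the K_7 on S has C(7, 2) = 21 edges. P[all 21 edges red] = (1/2)^21, and likewise for blue, so P[monochromatic] = 2·(1/2)^21 = 2^{1 − 21} = 1/1048576.
Summing: E[X] = C(12, 7) · 2^{1 − 21} = 792 · 1/1048576 = 99/131072.
Numerically: E[X] ≈ 0.0008.

E[X] = C(12,7)·2^(1−C(7,2)) = 99/131072 ≈ 0.0008.


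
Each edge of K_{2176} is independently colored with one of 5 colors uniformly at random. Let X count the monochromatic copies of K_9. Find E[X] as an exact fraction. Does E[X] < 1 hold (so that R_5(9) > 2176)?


E[X] = C(2176, 9) · 5^{1 − 36} = 2964644298134342657641600 · 5^{−35} = 2964644298134342657641600/2910383045673370361328125.
As a reduced fraction: E[X] = 118585771925373706305664/116415321826934814453125 ≈ 1.0186440.
Is E[X] < 1? NO.
Since E[X] ≥ 1, the first-moment bound is inconclusive at n = 2176; it does NOT by itself certify R_5(9) > 2176.

E[X] = 118585771925373706305664/116415321826934814453125 ≈ 1.0186440; E[X] ≥ 1; first-moment method inconclusive here.


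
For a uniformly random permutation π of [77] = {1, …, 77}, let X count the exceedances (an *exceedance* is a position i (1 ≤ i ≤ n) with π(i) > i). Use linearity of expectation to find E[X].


Write X = Σ_{i=1}^{77} X_i, where X_i = 1_{π(i) > i}.
For each fixed i, π(i) is uniform over {1, …, 77} (marginal of a uniform permutation), so P[π(i) > i] = (n − i)/n. Summing: Σ_{i=1}^{77} (n − i)/n = (0 + 1 + … + 76)/77 = 77(77 − 1)/(2·77) = (77 − 1)/2.
Hence E[X] = Σ_{i=1}^{77} (77 − i)/77 = 38 ≈ 38.000000.

E[X] = 38 = 38.000000.


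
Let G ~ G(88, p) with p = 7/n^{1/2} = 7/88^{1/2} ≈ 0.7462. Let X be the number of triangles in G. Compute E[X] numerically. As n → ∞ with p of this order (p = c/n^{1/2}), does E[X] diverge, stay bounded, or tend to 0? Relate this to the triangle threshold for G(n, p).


Number of potential triangles: C(88, 3) = 109736.
Each occurs with probability p³ ≈ (0.7462)³ ≈ 4.1549912e-01.
By linearity: E[X] = C(88, 3)·p³ ≈ 109736 · 4.1549912e-01 ≈ 45595.21180.
Since α = 1/2 < 1, p = c/n^{1/2} ≫ 1/n is above the triangle threshold p ~ 1/n. Asymptotically E[X] ~ (c³/6)·n^{3(1−α)} = (7³/6)·n^{1.5} → ∞; triangles are abundant w.h.p.

E[X] ≈ 45595.21180; in regime p = Θ(1/n^{1/2}) E[X] diverges (above the triangle threshold p ~ 1/n).


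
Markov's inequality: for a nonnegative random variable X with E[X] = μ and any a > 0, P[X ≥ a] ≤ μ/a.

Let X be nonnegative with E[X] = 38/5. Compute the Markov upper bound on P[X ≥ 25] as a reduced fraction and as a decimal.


μ = E[X] = 38/5, a = 25.
Markov: P[X ≥ 25] ≤ μ/a = (38/5)/25 = 38/125.
Numerically: ≈ 0.3040.
(Since a = 25 > μ = 7.6000, the bound 38/125 is < 1 and informative.)

P[X ≥ 25] ≤ 38/125 ≈ 0.3040.


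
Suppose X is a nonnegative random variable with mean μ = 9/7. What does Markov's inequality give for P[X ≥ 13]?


μ = E[X] = 9/7, a = 13.
Markov: P[X ≥ 13] ≤ μ/a = (9/7)/13 = 9/91.
Numerically: ≈ 0.099.
(Since a = 13 > μ = 1.286, the bound 9/91 is < 1 and informative.)

P[X ≥ 13] ≤ 9/91 ≈ 0.099.


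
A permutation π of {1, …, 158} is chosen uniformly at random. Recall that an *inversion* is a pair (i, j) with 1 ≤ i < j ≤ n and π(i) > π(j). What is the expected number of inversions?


Write X = Σ X_I over the C(158, 2) = 12403 pairs i < j, with X_I the indicator of one inversion.
There are 12403 indicators.
For each fixed pair i < j, the values π(i) and π(j) are two distinct elements of {1, …, 158} in uniformly random order; by symmetry P[π(i) > π(j)] = 1/2.
By linearity: E[X] = 12403 · (1/2) = C(158, 2) · (1/2) = 12403/2 = 12403/2 ≈ 6201.5000.

E[X] = 12403/2 = 6201.5000.


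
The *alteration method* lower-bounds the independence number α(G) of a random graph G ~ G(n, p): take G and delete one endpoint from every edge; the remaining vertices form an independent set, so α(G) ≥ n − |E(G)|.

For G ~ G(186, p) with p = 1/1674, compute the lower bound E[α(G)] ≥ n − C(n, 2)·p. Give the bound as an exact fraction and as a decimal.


E[|E(G)|] = C(186, 2)·p = 17205 · (1/1674) = 185/18.
E[α(G)] ≥ n − E[|E(G)|] = 186 − 185/18 = 3163/18.
Numerically: ≈ 175.7222.
(This is only a lower bound; the true E[α(G)] may be larger.)

E[α(G)] ≥ 3163/18 ≈ 175.7222.


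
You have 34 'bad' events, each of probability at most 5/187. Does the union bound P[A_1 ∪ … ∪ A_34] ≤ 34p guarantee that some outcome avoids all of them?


Union bound: P[∪_{i=1}^{34} A_i] ≤ Σ_i P[A_i] ≤ 34·p = 34·(5/187) = 10/11.
Numerically: 10/11 ≈ 0.909091.
Is 10/11 < 1? YES.
Since P[∪ A_i] ≤ 10/11 < 1, the complement has P[∩ A_i^c] ≥ 1 − 10/11 = 1/11 > 0, so some outcome avoids every A_i.

34·p = 10/11 ≈ 0.909091; existence CERTIFIED by the union bound.


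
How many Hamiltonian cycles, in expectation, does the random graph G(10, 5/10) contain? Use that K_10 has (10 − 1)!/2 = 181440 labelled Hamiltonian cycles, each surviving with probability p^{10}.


K_10 has (10 − 1)!/2 = 181440 labelled Hamiltonian cycles.
For each such Hamiltonian cycle H, let X_H = 1 if all 10 edges of H are present in G. Then P[X_H = 1] = p^{10} = (1/2)^{10} = 1/1024.
By linearity: E[X] = Σ_H E[X_H] = 181440 · p^{10} = 181440 · 1/1024 = 2835/16.
Numerically: E[X] ≈ 177.2.

E[X] = 181440 · (1/2)^{10} = 2835/16 ≈ 177.2.


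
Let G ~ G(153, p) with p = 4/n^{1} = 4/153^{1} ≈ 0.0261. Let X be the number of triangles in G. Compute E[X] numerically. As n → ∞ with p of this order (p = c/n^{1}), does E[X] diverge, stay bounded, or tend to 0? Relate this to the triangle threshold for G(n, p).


Number of potential triangles: C(153, 3) = 585276.
Each occurs with probability p³ ≈ (0.0261)³ ≈ 1.78692e-05.
By linearity: E[X] = C(153, 3)·p³ ≈ 585276 · 1.78692e-05 ≈ 10.458.
Here α = 1, so p = 4/n is exactly at the triangle threshold p ~ 1/n. Asymptotically E[X] → c³/6 = 4³/6 = 32/3 ≈ 10.667, a bounded constant. In this regime the triangle count is asymptotically Poisson(c³/6).

E[X] ≈ 10.458; in regime p = Θ(1/n^{1}) E[X] stays bounded (at the triangle threshold p ~ 1/n).


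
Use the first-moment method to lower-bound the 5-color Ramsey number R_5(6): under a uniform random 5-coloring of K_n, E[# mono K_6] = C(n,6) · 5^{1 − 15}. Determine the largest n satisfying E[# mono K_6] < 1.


We need C(n, 6) · 5^{1 − 15} < 1, i.e. C(n, 6) < 5^{15 − 1} = 6103515625.
Check values of n near the boundary:
  n = 124: C(124, 6) = 4465475476; 4465475476 < 6103515625? YES
  n = 125: C(125, 6) = 4690625500; 4690625500 < 6103515625? YES
  n = 126: C(126, 6) = 4925156775; 4925156775 < 6103515625? YES
  n = 127: C(127, 6) = 5169379425; 5169379425 < 6103515625? YES
  n = 128: C(128, 6) = 5423611200; 5423611200 < 6103515625? YES
  n = 129: C(129, 6) = 5688177600; 5688177600 < 6103515625? YES
  n = 130: C(130, 6) = 5963412000; 5963412000 < 6103515625? YES
  n = 131: C(131, 6) = 6249655776; 6249655776 < 6103515625? NO
The largest n with C(n, 6) < 6103515625 is n = 130 (where E[X] = 47707296/48828125 ≈ 0.97705). Hence R_5(6) > 130, i.e. R_5(6) ≥ 131.

Largest n = 130; hence R_5(6) > 130.


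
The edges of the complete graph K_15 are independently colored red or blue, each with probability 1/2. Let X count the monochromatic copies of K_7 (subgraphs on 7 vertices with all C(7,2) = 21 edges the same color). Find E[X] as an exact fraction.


Let X = Σ_S X_S over the C(15, 7) = 6435 subsets S of size 7, where X_S = 1 if the K_7 on S is monochromatic.
For a fixed S, the K_7 on S has C(7, 2) = 21 edges. P[all 21 edges red] = (1/2)^21, and likewise for blue, so P[monochromatic] = 2·(1/2)^21 = 2^{1 − 21} = 1/1048576.
By linearity: E[X] = C(15, 7) · 2^{1 − 21} = 6435 · 1/1048576 = 6435/1048576.
Numerically: E[X] ≈ 0.0061.

E[X] = C(15,7)·2^(1−C(7,2)) = 6435/1048576 ≈ 0.0061.


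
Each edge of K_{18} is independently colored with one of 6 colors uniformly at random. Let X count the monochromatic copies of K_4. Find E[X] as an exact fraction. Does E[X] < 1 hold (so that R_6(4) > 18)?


E[X] = C(18, 4) · 6^{1 − 6} = 3060 · 6^{−5} = 3060/7776.
As a reduced fraction: E[X] = 85/216 ≈ 0.393519.
Is E[X] < 1? YES.
Since E[X] < 1, there exists a 6-coloring of K_{18} with no monochromatic K_4; hence R_6(4) > 18.

E[X] = 85/216 ≈ 0.393519; E[X] < 1, so R_6(4) > 18.


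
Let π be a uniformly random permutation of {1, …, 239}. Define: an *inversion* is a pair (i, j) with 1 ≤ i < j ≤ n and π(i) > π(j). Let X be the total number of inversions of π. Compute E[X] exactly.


Write X = Σ X_I over the C(239, 2) = 28441 pairs i < j, with X_I the indicator of one inversion.
There are 28441 indicators.
For each fixed pair i < j, the values π(i) and π(j) are two distinct elements of {1, …, 239} in uniformly random order; by symmetry P[π(i) > π(j)] = 1/2.
By linearity: E[X] = 28441 · (1/2) = C(239, 2) · (1/2) = 28441/2 = 28441/2 ≈ 14220.5000.

E[X] = 28441/2 = 14220.5000.


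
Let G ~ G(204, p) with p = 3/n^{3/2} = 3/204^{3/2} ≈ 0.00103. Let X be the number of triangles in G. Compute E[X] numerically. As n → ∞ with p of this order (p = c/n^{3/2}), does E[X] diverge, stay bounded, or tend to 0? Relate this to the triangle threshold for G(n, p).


Number of potential triangles: C(204, 3) = 1394204.
Each occurs with probability p³ ≈ (0.00103)³ ≈ 1.091511e-09.
By linearity: E[X] = C(204, 3)·p³ ≈ 1394204 · 1.091511e-09 ≈ 0.0015.
Since α = 3/2 > 1, p = c/n^{3/2} = o(1/n) is below the triangle threshold p ~ 1/n. Asymptotically E[X] ~ (c³/6)·n^{3(1−α)} = (3³/6)·n^{-1.5} → 0, so by Markov's inequality G has no triangles w.h.p.

E[X] ≈ 0.0015; in regime p = Θ(1/n^{3/2}) E[X] tends to 0 (below the triangle threshold p ~ 1/n).


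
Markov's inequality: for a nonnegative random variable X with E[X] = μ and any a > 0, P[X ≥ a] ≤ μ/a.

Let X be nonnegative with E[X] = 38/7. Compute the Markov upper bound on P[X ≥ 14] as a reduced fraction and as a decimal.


μ = E[X] = 38/7, a = 14.
Markov: P[X ≥ 14] ≤ μ/a = (38/7)/14 = 19/49.
Numerically: ≈ 0.387755.
(Since a = 14 > μ = 5.428571, the bound 19/49 is < 1 and informative.)

P[X ≥ 14] ≤ 19/49 ≈ 0.387755.


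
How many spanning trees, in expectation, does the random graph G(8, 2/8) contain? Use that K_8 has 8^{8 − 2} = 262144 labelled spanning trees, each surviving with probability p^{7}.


K_8 has 8^{8 − 2} = 262144 labelled spanning trees.
For each such spanning tree H, let X_H = 1 if all 7 edges of H are present in G. Then P[X_H = 1] = p^{7} = (1/4)^{7} = 1/16384.
By linearity of expectation: E[X] = Σ_H E[X_H] = 262144 · p^{7} = 262144 · 1/16384 = 16.
Numerically: E[X] ≈ 16.

E[X] = 262144 · (1/4)^{7} = 16 ≈ 16.


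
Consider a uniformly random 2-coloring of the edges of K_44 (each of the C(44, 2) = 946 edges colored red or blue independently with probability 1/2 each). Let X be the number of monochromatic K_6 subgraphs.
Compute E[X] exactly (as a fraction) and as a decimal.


Let X = Σ_S X_S over the C(44, 6) = 7059052 subsets S of size 6, where X_S = 1 if the K_6 on S is monochromatic.
For a fixed S, the K_6 on S has C(6, 2) = 15 edges. P[all 15 edges red] = (1/2)^15, and likewise for blue, so P[monochromatic] = 2·(1/2)^15 = 2^{1 − 15} = 1/16384.
By linearity of expectation: E[X] = C(44, 6) · 2^{1 − 15} = 7059052 · 1/16384 = 1764763/4096.
Numerically: E[X] ≈ 430.85034.

E[X] = C(44,6)·2^(1−C(6,2)) = 1764763/4096 ≈ 430.85034.


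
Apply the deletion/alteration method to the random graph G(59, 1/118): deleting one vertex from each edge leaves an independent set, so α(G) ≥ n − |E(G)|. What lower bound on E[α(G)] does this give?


E[|E(G)|] = C(59, 2)·p = 1711 · (1/118) = 29/2.
E[α(G)] ≥ n − E[|E(G)|] = 59 − 29/2 = 89/2.
Numerically: ≈ 44.5000.
(This is only a lower bound; the true E[α(G)] may be larger.)

E[α(G)] ≥ 89/2 ≈ 44.5000.


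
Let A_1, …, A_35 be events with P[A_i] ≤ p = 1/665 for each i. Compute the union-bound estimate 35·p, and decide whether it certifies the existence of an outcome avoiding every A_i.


Union bound: P[∪_{i=1}^{35} A_i] ≤ Σ_i P[A_i] ≤ 35·p = 35·(1/665) = 1/19.
Numerically: 1/19 ≈ 0.053.
Is 1/19 < 1? YES.
Since P[∪ A_i] ≤ 1/19 < 1, the complement has P[∩ A_i^c] ≥ 1 − 1/19 = 18/19 > 0, so some outcome avoids every A_i.

35·p = 1/19 ≈ 0.053; existence CERTIFIED by the union bound.


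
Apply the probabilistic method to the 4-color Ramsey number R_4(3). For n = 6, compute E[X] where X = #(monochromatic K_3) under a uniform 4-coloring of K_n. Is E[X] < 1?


E[X] = C(6, 3) · 4^{1 − 3} = 20 · 4^{−2} = 20/16.
As a reduced fraction: E[X] = 5/4 ≈ 1.25000.
Is E[X] < 1? NO.
Since E[X] ≥ 1, the first-moment bound is inconclusive at n = 6; it does NOT by itself certify R_4(3) > 6.

E[X] = 5/4 ≈ 1.25000; E[X] ≥ 1; first-moment method inconclusive here.


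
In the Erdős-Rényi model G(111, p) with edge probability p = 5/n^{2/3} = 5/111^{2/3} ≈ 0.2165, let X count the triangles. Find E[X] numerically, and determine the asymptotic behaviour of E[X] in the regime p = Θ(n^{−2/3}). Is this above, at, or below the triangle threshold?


Number of potential triangles: C(111, 3) = 221815.
Each occurs with probability p³ ≈ (0.2165)³ ≈ 1.014528e-02.
By linearity: E[X] = C(111, 3)·p³ ≈ 221815 · 1.014528e-02 ≈ 2250.3754.
Since α = 2/3 < 1, p = c/n^{2/3} ≫ 1/n is above the triangle threshold p ~ 1/n. Asymptotically E[X] ~ (c³/6)·n^{3(1−α)} = (5³/6)·n^{1} → ∞; triangles are abundant w.h.p.

E[X] ≈ 2250.3754; in regime p = Θ(1/n^{2/3}) E[X] diverges (above the triangle threshold p ~ 1/n).


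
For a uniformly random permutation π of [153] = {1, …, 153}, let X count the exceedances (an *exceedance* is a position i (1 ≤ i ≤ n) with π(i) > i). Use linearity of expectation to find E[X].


Write X = Σ_{i=1}^{153} X_i, where X_i = 1_{π(i) > i}.
For each fixed i, π(i) is uniform over {1, …, 153} (marginal of a uniform permutation), so P[π(i) > i] = (n − i)/n. Summing: Σ_{i=1}^{153} (n − i)/n = (0 + 1 + … + 152)/153 = 153(153 − 1)/(2·153) = (153 − 1)/2.
Hence E[X] = Σ_{i=1}^{153} (153 − i)/153 = 76 ≈ 76.0000.

E[X] = 76 = 76.0000.


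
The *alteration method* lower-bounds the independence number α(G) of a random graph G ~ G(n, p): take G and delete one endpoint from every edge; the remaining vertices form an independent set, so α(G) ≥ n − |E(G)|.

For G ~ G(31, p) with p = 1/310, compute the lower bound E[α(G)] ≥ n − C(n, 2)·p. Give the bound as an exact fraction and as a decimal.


E[|E(G)|] = C(31, 2)·p = 465 · (1/310) = 3/2.
E[α(G)] ≥ n − E[|E(G)|] = 31 − 3/2 = 59/2.
Numerically: ≈ 29.500000.
(This is only a lower bound; the true E[α(G)] may be larger.)

E[α(G)] ≥ 59/2 ≈ 29.500000.


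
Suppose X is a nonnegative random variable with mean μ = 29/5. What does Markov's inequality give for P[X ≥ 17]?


μ = E[X] = 29/5, a = 17.
Markov: P[X ≥ 17] ≤ μ/a = (29/5)/17 = 29/85.
Numerically: ≈ 0.3412.
(Since a = 17 > μ = 5.8000, the bound 29/85 is < 1 and informative.)

P[X ≥ 17] ≤ 29/85 ≈ 0.3412.


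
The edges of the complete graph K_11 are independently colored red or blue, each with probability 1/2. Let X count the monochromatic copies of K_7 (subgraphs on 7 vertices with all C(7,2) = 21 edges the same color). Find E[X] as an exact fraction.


Let X = Σ_S X_S over the C(11, 7) = 330 subsets S of size 7, where X_S = 1 if the K_7 on S is monochromatic.
For a fixed S, the K_7 on S has C(7, 2) = 21 edges. P[all 21 edges red] = (1/2)^21, and likewise for blue, so P[monochromatic] = 2·(1/2)^21 = 2^{1 − 21} = 1/1048576.
Summing: E[X] = C(11, 7) · 2^{1 − 21} = 330 · 1/1048576 = 165/524288.
Numerically: E[X] ≈ 0.00031.

E[X] = C(11,7)·2^(1−C(7,2)) = 165/524288 ≈ 0.00031.


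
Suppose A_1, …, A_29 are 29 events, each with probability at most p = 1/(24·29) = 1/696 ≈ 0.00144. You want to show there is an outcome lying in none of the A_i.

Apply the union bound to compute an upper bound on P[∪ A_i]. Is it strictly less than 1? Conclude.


Union bound: P[∪_{i=1}^{29} A_i] ≤ Σ_i P[A_i] ≤ 29·p = 29·(1/696) = 1/24.
Numerically: 1/24 ≈ 0.04167.
Is 1/24 < 1? YES.
Since P[∪ A_i] ≤ 1/24 < 1, the complement has P[∩ A_i^c] ≥ 1 − 1/24 = 23/24 > 0, so some outcome avoids every A_i.

29·p = 1/24 ≈ 0.04167; existence CERTIFIED by the union bound.


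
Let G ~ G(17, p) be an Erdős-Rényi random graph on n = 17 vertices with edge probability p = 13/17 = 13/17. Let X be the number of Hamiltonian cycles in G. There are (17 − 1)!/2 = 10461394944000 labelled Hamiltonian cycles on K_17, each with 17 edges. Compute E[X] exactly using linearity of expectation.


K_17 has (17 − 1)!/2 = 10461394944000 labelled Hamiltonian cycles.
For each such Hamiltonian cycle H, let X_H = 1 if all 17 edges of H are present in G. Then P[X_H = 1] = p^{17} = (13/17)^{17} = 8650415919381337933/827240261886336764177.
By linearity of expectation: E[X] = Σ_H E[X_H] = 10461394944000 · p^{17} = 10461394944000 · 8650415919381337933/827240261886336764177 = 90495417362513040260241610752000/827240261886336764177.
Numerically: E[X] ≈ 1.094e+11.

E[X] = 10461394944000 · (13/17)^{17} = 90495417362513040260241610752000/827240261886336764177 ≈ 1.094e+11.


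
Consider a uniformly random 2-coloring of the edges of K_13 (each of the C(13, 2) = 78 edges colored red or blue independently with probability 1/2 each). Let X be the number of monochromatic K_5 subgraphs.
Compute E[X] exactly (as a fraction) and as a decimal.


Let X = Σ_S X_S over the C(13, 5) = 1287 subsets S of size 5, where X_S = 1 if the K_5 on S is monochromatic.
For a fixed S, the K_5 on S has C(5, 2) = 10 edges. P[all 10 edges red] = (1/2)^10, and likewise for blue, so P[monochromatic] = 2·(1/2)^10 = 2^{1 − 10} = 1/512.
Summing: E[X] = C(13, 5) · 2^{1 − 10} = 1287 · 1/512 = 1287/512.
Numerically: E[X] ≈ 2.513672.

E[X] = C(13,5)·2^(1−C(5,2)) = 1287/512 ≈ 2.513672.


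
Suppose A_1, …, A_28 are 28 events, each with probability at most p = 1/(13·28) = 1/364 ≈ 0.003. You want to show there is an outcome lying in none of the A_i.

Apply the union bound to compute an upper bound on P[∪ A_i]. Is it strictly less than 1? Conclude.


Union bound: P[∪_{i=1}^{28} A_i] ≤ Σ_i P[A_i] ≤ 28·p = 28·(1/364) = 1/13.
Numerically: 1/13 ≈ 0.077.
Is 1/13 < 1? YES.
Since P[∪ A_i] ≤ 1/13 < 1, the complement has P[∩ A_i^c] ≥ 1 − 1/13 = 12/13 > 0, so some outcome avoids every A_i.

28·p = 1/13 ≈ 0.077; existence CERTIFIED by the union bound.


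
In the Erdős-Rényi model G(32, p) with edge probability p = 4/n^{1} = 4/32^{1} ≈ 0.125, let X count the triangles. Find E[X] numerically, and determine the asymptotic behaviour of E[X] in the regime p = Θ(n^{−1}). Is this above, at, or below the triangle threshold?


Number of potential triangles: C(32, 3) = 4960.
Each occurs with probability p³ ≈ (0.125)³ ≈ 1.9531250e-03.
By linearity: E[X] = C(32, 3)·p³ ≈ 4960 · 1.9531250e-03 ≈ 9.68750.
Here α = 1, so p = 4/n is exactly at the triangle threshold p ~ 1/n. Asymptotically E[X] → c³/6 = 4³/6 = 32/3 ≈ 10.66667, a bounded constant. In this regime the triangle count is asymptotically Poisson(c³/6).

E[X] ≈ 9.68750; in regime p = Θ(1/n^{1}) E[X] stays bounded (at the triangle threshold p ~ 1/n).


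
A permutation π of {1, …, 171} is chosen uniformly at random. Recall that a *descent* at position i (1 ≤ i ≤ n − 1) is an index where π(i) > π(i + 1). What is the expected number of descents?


Write X = Σ X_I over i = 1, …, 170, with X_I the indicator of one descent.
There are 170 indicators.
For each fixed i, the pair (π(i), π(i+1)) is a uniformly random ordered pair of distinct values from {1, …, 171}; by symmetry P[π(i) > π(i+1)] = 1/2.
By linearity: E[X] = 170 · (1/2) = (171 − 1) · (1/2) = 85 ≈ 85.00000.

E[X] = 85 = 85.00000.


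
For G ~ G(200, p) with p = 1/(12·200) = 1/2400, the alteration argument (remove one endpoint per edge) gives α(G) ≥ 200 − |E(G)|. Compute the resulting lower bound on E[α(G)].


E[|E(G)|] = C(200, 2)·p = 19900 · (1/2400) = 199/24.
E[α(G)] ≥ n − E[|E(G)|] = 200 − 199/24 = 4601/24.
Numerically: ≈ 191.708333.
(This is only a lower bound; the true E[α(G)] may be larger.)

E[α(G)] ≥ 4601/24 ≈ 191.708333.


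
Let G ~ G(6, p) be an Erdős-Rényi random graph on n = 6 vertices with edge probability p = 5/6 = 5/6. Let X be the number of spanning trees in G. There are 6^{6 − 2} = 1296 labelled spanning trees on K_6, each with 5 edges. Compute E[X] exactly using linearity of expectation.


K_6 has 6^{6 − 2} = 1296 labelled spanning trees.
For each such spanning tree H, let X_H = 1 if all 5 edges of H are present in G. Then P[X_H = 1] = p^{5} = (5/6)^{5} = 3125/7776.
Summing the indicators: E[X] = Σ_H E[X_H] = 1296 · p^{5} = 1296 · 3125/7776 = 3125/6.
Numerically: E[X] ≈ 520.8.

E[X] = 1296 · (5/6)^{5} = 3125/6 ≈ 520.8.


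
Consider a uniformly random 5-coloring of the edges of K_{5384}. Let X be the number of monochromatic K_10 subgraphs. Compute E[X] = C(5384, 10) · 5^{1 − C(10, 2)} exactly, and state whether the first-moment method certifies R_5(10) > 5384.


E[X] = C(5384, 10) · 5^{1 − 45} = 5593137120741932124090737609600 · 5^{−44} = 5593137120741932124090737609600/5684341886080801486968994140625.
As a reduced fraction: E[X] = 223725484829677284963629504384/227373675443232059478759765625 ≈ 0.9840.
Is E[X] < 1? YES.
Since E[X] < 1, there exists a 5-coloring of K_{5384} with no monochromatic K_10; hence R_5(10) > 5384.

E[X] = 223725484829677284963629504384/227373675443232059478759765625 ≈ 0.9840; E[X] < 1, so R_5(10) > 5384.


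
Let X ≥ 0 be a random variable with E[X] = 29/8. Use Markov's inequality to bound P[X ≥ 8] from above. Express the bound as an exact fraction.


μ = E[X] = 29/8, a = 8.
Markov: P[X ≥ 8] ≤ μ/a = (29/8)/8 = 29/64.
Numerically: ≈ 0.4531.
(Since a = 8 > μ = 3.6250, the bound 29/64 is < 1 and informative.)

P[X ≥ 8] ≤ 29/64 ≈ 0.4531.


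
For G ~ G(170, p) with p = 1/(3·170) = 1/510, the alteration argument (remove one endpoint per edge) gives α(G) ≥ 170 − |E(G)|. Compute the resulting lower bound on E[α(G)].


E[|E(G)|] = C(170, 2)·p = 14365 · (1/510) = 169/6.
E[α(G)] ≥ n − E[|E(G)|] = 170 − 169/6 = 851/6.
Numerically: ≈ 141.833.
(This is only a lower bound; the true E[α(G)] may be larger.)

E[α(G)] ≥ 851/6 ≈ 141.833.


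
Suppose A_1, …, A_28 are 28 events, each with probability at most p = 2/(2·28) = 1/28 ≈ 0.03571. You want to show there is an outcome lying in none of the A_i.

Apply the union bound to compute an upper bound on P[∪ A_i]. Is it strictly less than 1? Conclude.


Union bound: P[∪_{i=1}^{28} A_i] ≤ Σ_i P[A_i] ≤ 28·p = 28·(1/28) = 1.
Numerically: 1 ≈ 1.00000.
Is 1 < 1? NO.
Since the bound 1 is ≥ 1, the union bound is uninformative here; it does NOT by itself certify existence.

28·p = 1 ≈ 1.00000; existence NOT certified by the union bound.


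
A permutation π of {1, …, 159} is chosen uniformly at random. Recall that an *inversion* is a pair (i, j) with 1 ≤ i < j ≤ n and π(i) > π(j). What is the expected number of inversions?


Write X = Σ X_I over the C(159, 2) = 12561 pairs i < j, with X_I the indicator of one inversion.
There are 12561 indicators.
For each fixed pair i < j, the values π(i) and π(j) are two distinct elements of {1, …, 159} in uniformly random order; by symmetry P[π(i) > π(j)] = 1/2.
By linearity: E[X] = 12561 · (1/2) = C(159, 2) · (1/2) = 12561/2 = 12561/2 ≈ 6280.500000.

E[X] = 12561/2 = 6280.500000.


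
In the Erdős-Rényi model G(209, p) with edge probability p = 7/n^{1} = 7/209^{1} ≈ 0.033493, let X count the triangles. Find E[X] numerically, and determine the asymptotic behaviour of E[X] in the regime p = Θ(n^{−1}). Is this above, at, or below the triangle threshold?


Number of potential triangles: C(209, 3) = 1499784.
Each occurs with probability p³ ≈ (0.033493)³ ≈ 3.7571217e-05.
By linearity: E[X] = C(209, 3)·p³ ≈ 1499784 · 3.7571217e-05 ≈ 56.34871.
Here α = 1, so p = 7/n is exactly at the triangle threshold p ~ 1/n. Asymptotically E[X] → c³/6 = 7³/6 = 343/6 ≈ 57.16667, a bounded constant. In this regime the triangle count is asymptotically Poisson(c³/6).

E[X] ≈ 56.34871; in regime p = Θ(1/n^{1}) E[X] stays bounded (at the triangle threshold p ~ 1/n).


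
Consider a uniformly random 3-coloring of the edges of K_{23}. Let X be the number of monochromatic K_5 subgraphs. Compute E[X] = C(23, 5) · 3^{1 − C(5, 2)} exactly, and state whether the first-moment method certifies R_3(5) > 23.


E[X] = C(23, 5) · 3^{1 − 10} = 33649 · 3^{−9} = 33649/19683.
As a reduced fraction: E[X] = 33649/19683 ≈ 1.710.
Is E[X] < 1? NO.
Since E[X] ≥ 1, the first-moment bound is inconclusive at n = 23; it does NOT by itself certify R_3(5) > 23.

E[X] = 33649/19683 ≈ 1.710; E[X] ≥ 1; first-moment method inconclusive here.


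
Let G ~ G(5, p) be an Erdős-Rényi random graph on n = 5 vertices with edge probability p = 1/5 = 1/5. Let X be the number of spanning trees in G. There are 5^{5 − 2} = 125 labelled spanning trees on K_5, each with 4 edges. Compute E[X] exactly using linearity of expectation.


K_5 has 5^{5 − 2} = 125 labelled spanning trees.
For each such spanning tree H, let X_H = 1 if all 4 edges of H are present in G. Then P[X_H = 1] = p^{4} = (1/5)^{4} = 1/625.
By linearity: E[X] = Σ_H E[X_H] = 125 · p^{4} = 125 · 1/625 = 1/5.
Numerically: E[X] ≈ 0.2.

E[X] = 125 · (1/5)^{4} = 1/5 ≈ 0.2.


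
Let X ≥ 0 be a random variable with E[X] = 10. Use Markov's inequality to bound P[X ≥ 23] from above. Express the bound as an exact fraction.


μ = E[X] = 10, a = 23.
Markov: P[X ≥ 23] ≤ μ/a = (10)/23 = 10/23.
Numerically: ≈ 0.434783.
(Since a = 23 > μ = 10.000000, the bound 10/23 is < 1 and informative.)

P[X ≥ 23] ≤ 10/23 ≈ 0.434783.


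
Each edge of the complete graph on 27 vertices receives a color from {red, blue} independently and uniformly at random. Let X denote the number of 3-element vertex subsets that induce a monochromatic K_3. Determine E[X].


Let X = Σ_S X_S over the C(27, 3) = 2925 subsets S of size 3, where X_S = 1 if the K_3 on S is monochromatic.
For a fixed S, the K_3 on S has C(3, 2) = 3 edges. P[all 3 edges red] = (1/2)^3, and likewise for blue, so P[monochromatic] = 2·(1/2)^3 = 2^{1 − 3} = 1/4.
By linearity of expectation: E[X] = C(27, 3) · 2^{1 − 3} = 2925 · 1/4 = 2925/4.
Numerically: E[X] ≈ 731.2500.

E[X] = C(27,3)·2^(1−C(3,2)) = 2925/4 ≈ 731.2500.


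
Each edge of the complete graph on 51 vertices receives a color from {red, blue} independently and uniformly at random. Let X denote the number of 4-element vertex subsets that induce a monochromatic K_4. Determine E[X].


Let X = Σ_S X_S over the C(51, 4) = 249900 subsets S of size 4, where X_S = 1 if the K_4 on S is monochromatic.
For a fixed S, the K_4 on S has C(4, 2) = 6 edges. P[all 6 edges red] = (1/2)^6, and likewise for blue, so P[monochromatic] = 2·(1/2)^6 = 2^{1 − 6} = 1/32.
Summing: E[X] = C(51, 4) · 2^{1 − 6} = 249900 · 1/32 = 62475/8.
Numerically: E[X] ≈ 7809.37500.

E[X] = C(51,4)·2^(1−C(4,2)) = 62475/8 ≈ 7809.37500.


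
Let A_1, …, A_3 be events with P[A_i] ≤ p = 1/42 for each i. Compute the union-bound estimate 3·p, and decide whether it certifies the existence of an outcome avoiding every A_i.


Union bound: P[∪_{i=1}^{3} A_i] ≤ Σ_i P[A_i] ≤ 3·p = 3·(1/42) = 1/14.
Numerically: 1/14 ≈ 0.071429.
Is 1/14 < 1? YES.
Since P[∪ A_i] ≤ 1/14 < 1, the complement has P[∩ A_i^c] ≥ 1 − 1/14 = 13/14 > 0, so some outcome avoids every A_i.

3·p = 1/14 ≈ 0.071429; existence CERTIFIED by the union bound.


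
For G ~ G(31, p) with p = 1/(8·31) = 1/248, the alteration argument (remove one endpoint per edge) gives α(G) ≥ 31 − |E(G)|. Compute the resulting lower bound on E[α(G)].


E[|E(G)|] = C(31, 2)·p = 465 · (1/248) = 15/8.
E[α(G)] ≥ n − E[|E(G)|] = 31 − 15/8 = 233/8.
Numerically: ≈ 29.12500.
(This is only a lower bound; the true E[α(G)] may be larger.)

E[α(G)] ≥ 233/8 ≈ 29.12500.
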